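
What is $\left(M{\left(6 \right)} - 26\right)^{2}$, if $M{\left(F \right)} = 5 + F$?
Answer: $225$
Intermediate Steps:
$\left(M{\left(6 \right)} - 26\right)^{2} = \left(\left(5 + 6\right) - 26\right)^{2} = \left(11 - 26\right)^{2} = \left(-15\right)^{2} = 225$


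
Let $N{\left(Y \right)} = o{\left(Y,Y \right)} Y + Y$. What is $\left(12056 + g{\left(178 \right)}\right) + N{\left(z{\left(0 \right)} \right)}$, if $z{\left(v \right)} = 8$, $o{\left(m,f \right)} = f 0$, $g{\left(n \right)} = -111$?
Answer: $11953$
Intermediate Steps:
$o{\left(m,f \right)} = 0$
$N{\left(Y \right)} = Y$ ($N{\left(Y \right)} = 0 Y + Y = 0 + Y = Y$)
$\left(12056 + g{\left(178 \right)}\right) + N{\left(z{\left(0 \right)} \right)} = \left(12056 - 111\right) + 8 = 11945 + 8 = 11953$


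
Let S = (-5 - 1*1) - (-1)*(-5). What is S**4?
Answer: 14641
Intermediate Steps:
S = -11 (S = (-5 - 1) - 1*5 = -6 - 5 = -11)
S**4 = (-11)**4 = 14641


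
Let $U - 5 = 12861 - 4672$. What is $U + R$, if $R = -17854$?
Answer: $-9660$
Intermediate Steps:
$U = 8194$ ($U = 5 + \left(12861 - 4672\right) = 5 + 8189 = 8194$)
$U + R = 8194 - 17854 = -9660$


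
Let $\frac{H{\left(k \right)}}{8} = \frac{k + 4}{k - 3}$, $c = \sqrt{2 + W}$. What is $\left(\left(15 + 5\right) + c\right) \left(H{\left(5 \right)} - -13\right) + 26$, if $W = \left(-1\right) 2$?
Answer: $1006$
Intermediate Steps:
$W = -2$
$c = 0$ ($c = \sqrt{2 - 2} = \sqrt{0} = 0$)
$H{\left(k \right)} = \frac{8 \left(4 + k\right)}{-3 + k}$ ($H{\left(k \right)} = 8 \frac{k + 4}{k - 3} = 8 \frac{4 + k}{-3 + k} = \frac{8 \left(4 + k\right)}{-3 + k}$)
$\left(\left(15 + 5\right) + c\right) \left(H{\left(5 \right)} - -13\right) + 26 = \left(\left(15 + 5\right) + 0\right) \left(\frac{8 \left(4 + 5\right)}{-3 + 5} - -13\right) + 26 = \left(20 + 0\right) \left(8 \cdot \frac{1}{2} \cdot 9 + 13\right) + 26 = 20 \left(8 \cdot \frac{1}{2} \cdot 9 + 13\right) + 26 = 20 \left(36 + 13\right) + 26 = 20 \cdot 49 + 26 = 980 + 26 = 1006$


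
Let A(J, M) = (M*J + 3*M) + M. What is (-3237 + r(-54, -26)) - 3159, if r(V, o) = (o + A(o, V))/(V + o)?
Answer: -256421/40 ≈ -6410.5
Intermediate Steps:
A(J, M) = 4*M + J*M (A(J, M) = (J*M + 3*M) + M = (3*M + J*M) + M = 4*M + J*M)
r(V, o) = (o + V*(4 + o))/(V + o)
(-3237 + r(-54, -26)) - 3159 = (-3237 + (-26 - 54*(4 - 26))/(-54 - 26)) - 3159 = (-3237 + (-26 - 54*(-22))/(-80)) - 3159 = (-3237 - (-26 + 1188)/80) - 3159 = (-3237 - 1/80*1162) - 3159 = (-3237 - 581/40) - 3159 = -130061/40 - 3159 = -256421/40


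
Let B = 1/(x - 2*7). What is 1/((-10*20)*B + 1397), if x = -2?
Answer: 2/2819 ≈ 0.00070947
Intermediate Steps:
B = -1/16 (B = 1/(-2 - 2*7) = 1/(-2 - 14) = 1/(-16) = -1/16 ≈ -0.062500)
1/((-10*20)*B + 1397) = 1/(-10*20*(-1/16) + 1397) = 1/(-200*(-1/16) + 1397) = 1/(25/2 + 1397) = 1/(2819/2) = 2/2819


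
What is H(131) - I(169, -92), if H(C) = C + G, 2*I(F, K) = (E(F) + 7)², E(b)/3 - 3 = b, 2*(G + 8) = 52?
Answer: -273231/2 ≈ -1.3662e+5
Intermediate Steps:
G = 18 (G = -8 + (½)*52 = -8 + 26 = 18)
E(b) = 9 + 3*b
I(F, K) = (16 + 3*F)²/2 (I(F, K) = ((9 + 3*F) + 7)²/2 = (16 + 3*F)²/2)
H(C) = 18 + C (H(C) = C + 18 = 18 + C)
H(131) - I(169, -92) = (18 + 131) - (16 + 3*169)²/2 = 149 - (16 + 507)²/2 = 149 - 523²/2 = 149 - 273529/2 = -273231/2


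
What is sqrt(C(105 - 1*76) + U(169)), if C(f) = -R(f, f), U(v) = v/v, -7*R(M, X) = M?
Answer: 6*sqrt(7)/7 ≈ 2.2678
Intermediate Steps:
R(M, X) = -M/7
U(v) = 1
C(f) = f/7 (C(f) = -(-1)*f/7 = f/7)
sqrt(C(105 - 1*76) + U(169)) = sqrt((105 - 1*76)/7 + 1) = sqrt((105 - 76)/7 + 1) = sqrt((1/7)*29 + 1) = sqrt(29/7 + 1) = sqrt(36/7) = 6*sqrt(7)/7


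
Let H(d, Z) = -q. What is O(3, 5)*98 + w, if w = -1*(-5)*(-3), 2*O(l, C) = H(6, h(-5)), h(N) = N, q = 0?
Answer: -15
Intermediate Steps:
H(d, Z) = 0 (H(d, Z) = -1*0 = 0)
O(l, C) = 0 (O(l, C) = (½)*0 = 0)
w = -15 (w = 5*(-3) = -15)
O(3, 5)*98 + w = 0*98 - 15 = 0 - 15 = -15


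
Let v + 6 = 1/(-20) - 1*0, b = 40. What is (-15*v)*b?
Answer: 3630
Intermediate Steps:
v = -121/20 (v = -6 + (1/(-20) - 1*0) = -6 + (-1/20 + 0) = -6 - 1/20 = -121/20 ≈ -6.0500)
(-15*v)*b = -15*(-121/20)*40 = (363/4)*40 = 3630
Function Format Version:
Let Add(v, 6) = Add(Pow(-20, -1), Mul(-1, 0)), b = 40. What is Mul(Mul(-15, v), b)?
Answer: 3630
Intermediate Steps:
v = Rational(-121, 20) (v = Add(-6, Add(Pow(-20, -1), Mul(-1, 0))) = Add(-6, Add(Rational(-1, 20), 0)) = Add(-6, Rational(-1, 20)) = Rational(-121, 20) ≈ -6.0500)
Mul(Mul(-15, v), b) = Mul(Mul(-15, Rational(-121, 20)), 40) = Mul(Rational(363, 4), 40) = 3630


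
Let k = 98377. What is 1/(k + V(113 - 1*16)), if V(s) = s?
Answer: 1/98474 ≈ 1.0155e-5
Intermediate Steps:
1/(k + V(113 - 1*16)) = 1/(98377 + (113 - 1*16)) = 1/(98377 + (113 - 16)) = 1/(98377 + 97) = 1/98474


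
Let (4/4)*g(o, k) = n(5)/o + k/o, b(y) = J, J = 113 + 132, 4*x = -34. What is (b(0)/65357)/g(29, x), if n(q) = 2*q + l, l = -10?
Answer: -14210/1111069 ≈ -0.012789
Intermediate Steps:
x = -17/2 (x = (1/4)*(-34) = -17/2 ≈ -8.5000)
J = 245
b(y) = 245
n(q) = -10 + 2*q (n(q) = 2*q - 10 = -10 + 2*q)
g(o, k) = k/o (g(o, k) = (-10 + 2*5)/o + k/o = (-10 + 10)/o + k/o = 0/o + k/o = 0 + k/o = k/o)
(b(0)/65357)/g(29, x) = (245/65357)/((-17/2/29)) = (245*(1/65357))/((-17/2*1/29)) = 245/(65357*(-17/58)) = (245/65357)*(-58/17) = -14210/1111069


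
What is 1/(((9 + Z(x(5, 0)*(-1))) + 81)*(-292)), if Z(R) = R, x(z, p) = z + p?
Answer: -1/24820 ≈ -4.0290e-5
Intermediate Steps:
x(z, p) = p + z
1/(((9 + Z(x(5, 0)*(-1))) + 81)*(-292)) = 1/(((9 + (0 + 5)*(-1)) + 81)*(-292)) = 1/(((9 + 5*(-1)) + 81)*(-292)) = 1/(((9 - 5) + 81)*(-292)) = 1/((4 + 81)*(-292)) = 1/(85*(-292)) = 1/(-24820) = -1/24820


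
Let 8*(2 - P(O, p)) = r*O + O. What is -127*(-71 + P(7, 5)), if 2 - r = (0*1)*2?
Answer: 72771/8 ≈ 9096.4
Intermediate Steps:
r = 2 (r = 2 - 0*1*2 = 2 - 0*2 = 2 - 1*0 = 2 + 0 = 2)
P(O, p) = 2 - 3*O/8 (P(O, p) = 2 - (2*O + O)/8 = 2 - 3*O/8)
-127*(-71 + P(7, 5)) = -127*(-71 + (2 - 3/8*7)) = -127*(-71 + (2 - 21/8)) = -127*(-71 - 5/8) = -127*(-573/8) = 72771/8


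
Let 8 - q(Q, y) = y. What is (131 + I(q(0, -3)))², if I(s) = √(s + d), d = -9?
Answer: (131 + √2)² ≈ 17534.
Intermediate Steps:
q(Q, y) = 8 - y
I(s) = √(-9 + s) (I(s) = √(s - 9) = √(-9 + s))
(131 + I(q(0, -3)))² = (131 + √(-9 + (8 - 1*(-3))))² = (131 + √(-9 + (8 + 3)))² = (131 + √(-9 + 11))² = (131 + √2)²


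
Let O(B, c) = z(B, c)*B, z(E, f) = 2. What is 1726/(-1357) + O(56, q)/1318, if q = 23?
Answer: -1061442/894263 ≈ -1.1869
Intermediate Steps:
O(B, c) = 2*B
1726/(-1357) + O(56, q)/1318 = 1726/(-1357) + (2*56)/1318 = 1726*(-1/1357) + 112*(1/1318) = -1726/1357 + 56/659 = -1061442/894263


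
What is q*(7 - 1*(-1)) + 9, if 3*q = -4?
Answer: -5/3 ≈ -1.6667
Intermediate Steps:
q = -4/3 (q = (⅓)*(-4) = -4/3 ≈ -1.3333)
q*(7 - 1*(-1)) + 9 = -4*(7 - 1*(-1))/3 + 9 = -4*(7 + 1)/3 + 9 = -4/3*8 + 9 = -32/3 + 9 = -5/3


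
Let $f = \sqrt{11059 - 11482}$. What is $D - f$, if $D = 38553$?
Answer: $38553 - 3 i \sqrt{47} \approx 38553.0 - 20.567 i$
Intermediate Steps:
$f = 3 i \sqrt{47}$ ($f = \sqrt{-423} = 3 i \sqrt{47} \approx 20.567 i$)
$D - f = 38553 - 3 i \sqrt{47}$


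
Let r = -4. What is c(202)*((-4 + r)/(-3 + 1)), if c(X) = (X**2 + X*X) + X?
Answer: 327240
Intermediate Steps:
c(X) = X + 2*X**2 (c(X) = (X**2 + X**2) + X = 2*X**2 + X = X + 2*X**2)
c(202)*((-4 + r)/(-3 + 1)) = (202*(1 + 2*202))*((-4 - 4)/(-3 + 1)) = (202*(1 + 404))*(-8/(-2)) = (202*405)*(-8*(-1/2)) = 81810*4 = 327240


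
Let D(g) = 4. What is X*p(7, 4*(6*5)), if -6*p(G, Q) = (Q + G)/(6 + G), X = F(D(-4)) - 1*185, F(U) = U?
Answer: 22987/78 ≈ 294.71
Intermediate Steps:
X = -181 (X = 4 - 1*185 = 4 - 185 = -181)
p(G, Q) = -(G + Q)/(6*(6 + G)) (p(G, Q) = -(Q + G)/(6*(6 + G)) = -(G + Q)/(6*(6 + G)))
X*p(7, 4*(6*5)) = -181*(-1*7 - 4*6*5)/(6*(6 + 7)) = -181*(-7 - 4*30)/(6*13) = -181*(-7 - 1*120)/(6*13) = -181*(-7 - 120)/(6*13) = -181*(-127)/(6*13) = -181*(-127/78) = 22987/78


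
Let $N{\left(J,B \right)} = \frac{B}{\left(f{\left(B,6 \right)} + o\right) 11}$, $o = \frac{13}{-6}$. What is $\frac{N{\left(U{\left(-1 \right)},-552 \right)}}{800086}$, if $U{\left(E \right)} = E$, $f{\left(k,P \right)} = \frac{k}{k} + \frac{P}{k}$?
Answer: $\frac{76176}{1430153725} \approx 5.3264 \cdot 10^{-5}$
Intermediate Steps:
$f{\left(k,P \right)} = 1 + \frac{P}{k}$
$o = - \frac{13}{6}$ ($o = 13 \left(- \frac{1}{6}\right) = - \frac{13}{6} \approx -2.1667$)
$N{\left(J,B \right)} = \frac{B}{- \frac{143}{6} + \frac{11 \left(6 + B\right)}{B}}$ ($N{\left(J,B \right)} = \frac{B}{\left(\frac{6 + B}{B} - \frac{13}{6}\right) 11} = \frac{B}{\left(- \frac{13}{6} + \frac{6 + B}{B}\right) 11} = \frac{B}{- \frac{143}{6} + \frac{11 \left(6 + B\right)}{B}}$)
$\frac{N{\left(U{\left(-1 \right)},-552 \right)}}{800086} = \frac{\left(-6\right) \left(-552\right)^{2} \frac{1}{-396 + 77 \left(-552\right)}}{800086} = \left(-6\right) 304704 \frac{1}{-396 - 42504} \cdot \frac{1}{800086} = \left(-6\right) 304704 \frac{1}{-42900} \cdot \frac{1}{800086} = \left(-6\right) 304704 \left(- \frac{1}{42900}\right) \frac{1}{800086} = \frac{152352}{3575} \cdot \frac{1}{800086} = \frac{76176}{1430153725}$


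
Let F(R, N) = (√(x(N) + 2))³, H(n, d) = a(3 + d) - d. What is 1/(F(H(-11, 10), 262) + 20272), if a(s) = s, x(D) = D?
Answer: 1267/24534640 - 33*√66/24534640 ≈ 4.0714e-5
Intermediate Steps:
H(n, d) = 3 (H(n, d) = (3 + d) - d = 3)
F(R, N) = (2 + N)^(3/2) (F(R, N) = (√(N + 2))³ = (√(2 + N))³ = (2 + N)^(3/2))
1/(F(H(-11, 10), 262) + 20272) = 1/((2 + 262)^(3/2) + 20272) = 1/(264^(3/2) + 20272) = 1/(528*√66 + 20272) = 1/(20272 + 528*√66)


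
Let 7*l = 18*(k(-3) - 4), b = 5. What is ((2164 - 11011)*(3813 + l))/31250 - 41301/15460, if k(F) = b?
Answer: -366214791933/338187500 ≈ -1082.9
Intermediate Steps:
k(F) = 5
l = 18/7 (l = (18*(5 - 4))/7 = (18*1)/7 = (⅐)*18 = 18/7 ≈ 2.5714)
((2164 - 11011)*(3813 + l))/31250 - 41301/15460 = ((2164 - 11011)*(3813 + 18/7))/31250 - 41301/15460 = -8847*26709/7*(1/31250) - 41301*1/15460 = -236294523/7*1/31250 - 41301/15460 = -236294523/218750 - 41301/15460 = -366214791933/338187500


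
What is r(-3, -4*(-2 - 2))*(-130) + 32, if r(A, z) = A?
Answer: 422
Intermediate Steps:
r(-3, -4*(-2 - 2))*(-130) + 32 = -3*(-130) + 32 = 390 + 32 = 422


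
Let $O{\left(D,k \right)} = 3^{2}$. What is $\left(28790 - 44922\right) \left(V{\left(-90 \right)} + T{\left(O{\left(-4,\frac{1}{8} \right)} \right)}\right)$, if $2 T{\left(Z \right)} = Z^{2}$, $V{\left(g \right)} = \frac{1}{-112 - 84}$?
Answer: $- \frac{32009921}{49} \approx -6.5326 \cdot 10^{5}$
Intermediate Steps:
$O{\left(D,k \right)} = 9$
$V{\left(g \right)} = - \frac{1}{196}$ ($V{\left(g \right)} = \frac{1}{-196} = - \frac{1}{196}$)
$T{\left(Z \right)} = \frac{Z^{2}}{2}$
$\left(28790 - 44922\right) \left(V{\left(-90 \right)} + T{\left(O{\left(-4,\frac{1}{8} \right)} \right)}\right) = \left(28790 - 44922\right) \left(- \frac{1}{196} + \frac{9^{2}}{2}\right) = - 16132 \left(- \frac{1}{196} + \frac{1}{2} \cdot 81\right) = - 16132 \left(- \frac{1}{196} + \frac{81}{2}\right) = \left(-16132\right) \frac{7937}{196} = - \frac{32009921}{49}$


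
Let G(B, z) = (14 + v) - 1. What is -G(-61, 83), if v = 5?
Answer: -18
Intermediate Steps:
G(B, z) = 18 (G(B, z) = (14 + 5) - 1 = 19 - 1 = 18)
-G(-61, 83) = -1*18 = -18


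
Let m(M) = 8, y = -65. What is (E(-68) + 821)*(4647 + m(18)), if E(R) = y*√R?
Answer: 3821755 - 605150*I*√17 ≈ 3.8218e+6 - 2.4951e+6*I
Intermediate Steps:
E(R) = -65*√R
(E(-68) + 821)*(4647 + m(18)) = (-130*I*√17 + 821)*(4647 + 8) = (-130*I*√17 + 821)*4655 = (821 - 130*I*√17)*4655 = 3821755 - 605150*I*√17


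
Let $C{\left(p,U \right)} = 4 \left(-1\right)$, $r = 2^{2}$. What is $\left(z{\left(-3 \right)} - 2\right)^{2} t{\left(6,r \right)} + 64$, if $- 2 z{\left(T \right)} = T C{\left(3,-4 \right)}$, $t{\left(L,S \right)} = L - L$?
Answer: $64$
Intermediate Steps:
$r = 4$
$C{\left(p,U \right)} = -4$
$t{\left(L,S \right)} = 0$
$z{\left(T \right)} = 2 T$ ($z{\left(T \right)} = - \frac{T \left(-4\right)}{2} = - \frac{\left(-4\right) T}{2} = 2 T$)
$\left(z{\left(-3 \right)} - 2\right)^{2} t{\left(6,r \right)} + 64 = \left(2 \left(-3\right) - 2\right)^{2} \cdot 0 + 64 = \left(-6 - 2\right)^{2} \cdot 0 + 64 = \left(-8\right)^{2} \cdot 0 + 64 = 64 \cdot 0 + 64 = 0 + 64 = 64$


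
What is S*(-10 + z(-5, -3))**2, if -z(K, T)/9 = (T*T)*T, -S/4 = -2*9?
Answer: 3908808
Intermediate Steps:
S = 72 (S = -(-8)*9 = -4*(-18) = 72)
z(K, T) = -9*T**3 (z(K, T) = -9*T*T*T = -9*T**2*T = -9*T**3)
S*(-10 + z(-5, -3))**2 = 72*(-10 - 9*(-3)**3)**2 = 72*(-10 - 9*(-27))**2 = 72*(-10 + 243)**2 = 72*233**2 = 72*54289 = 3908808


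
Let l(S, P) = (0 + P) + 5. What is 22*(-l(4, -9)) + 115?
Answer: 203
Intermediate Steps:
l(S, P) = 5 + P (l(S, P) = P + 5 = 5 + P)
22*(-l(4, -9)) + 115 = 22*(-(5 - 9)) + 115 = 22*(-1*(-4)) + 115 = 22*4 + 115 = 88 + 115 = 203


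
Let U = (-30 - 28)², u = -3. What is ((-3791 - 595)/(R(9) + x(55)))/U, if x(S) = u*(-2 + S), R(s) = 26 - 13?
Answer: 2193/245572 ≈ 0.0089302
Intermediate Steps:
R(s) = 13
x(S) = 6 - 3*S (x(S) = -3*(-2 + S) = 6 - 3*S)
U = 3364 (U = (-58)² = 3364)
((-3791 - 595)/(R(9) + x(55)))/U = ((-3791 - 595)/(13 + (6 - 3*55)))/3364 = -4386/(13 + (6 - 165))*(1/3364) = -4386/(13 - 159)*(1/3364) = -4386/(-146)*(1/3364) = -4386*(-1/146)*(1/3364) = (2193/73)*(1/3364) = 2193/245572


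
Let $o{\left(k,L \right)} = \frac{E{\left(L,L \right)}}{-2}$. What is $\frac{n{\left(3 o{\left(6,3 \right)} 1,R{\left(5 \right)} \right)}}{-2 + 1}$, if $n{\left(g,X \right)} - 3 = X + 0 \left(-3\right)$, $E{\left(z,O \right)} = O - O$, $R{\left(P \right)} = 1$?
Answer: $-4$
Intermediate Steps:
$E{\left(z,O \right)} = 0$
$o{\left(k,L \right)} = 0$ ($o{\left(k,L \right)} = \frac{0}{-2} = 0 \left(- \frac{1}{2}\right) = 0$)
$n{\left(g,X \right)} = 3 + X$ ($n{\left(g,X \right)} = 3 + \left(X + 0 \left(-3\right)\right) = 3 + \left(X + 0\right) = 3 + X$)
$\frac{n{\left(3 o{\left(6,3 \right)} 1,R{\left(5 \right)} \right)}}{-2 + 1} = \frac{3 + 1}{-2 + 1} = \frac{1}{-1} \cdot 4 = \left(-1\right) 4 = -4$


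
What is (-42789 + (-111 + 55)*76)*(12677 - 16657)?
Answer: 187239100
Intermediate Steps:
(-42789 + (-111 + 55)*76)*(12677 - 16657) = (-42789 - 56*76)*(-3980) = (-42789 - 4256)*(-3980) = -47045*(-3980) = 187239100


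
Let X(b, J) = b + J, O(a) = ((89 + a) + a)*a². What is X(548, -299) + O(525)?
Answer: 313937124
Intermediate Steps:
O(a) = a²*(89 + 2*a) (O(a) = (89 + 2*a)*a² = a²*(89 + 2*a))
X(b, J) = J + b
X(548, -299) + O(525) = (-299 + 548) + 525²*(89 + 2*525) = 249 + 275625*(89 + 1050) = 249 + 275625*1139 = 249 + 313936875 = 313937124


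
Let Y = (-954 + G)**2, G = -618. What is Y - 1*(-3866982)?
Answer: 6338166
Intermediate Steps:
Y = 2471184 (Y = (-954 - 618)**2 = (-1572)**2 = 2471184)
Y - 1*(-3866982) = 2471184 - 1*(-3866982) = 2471184 + 3866982 = 6338166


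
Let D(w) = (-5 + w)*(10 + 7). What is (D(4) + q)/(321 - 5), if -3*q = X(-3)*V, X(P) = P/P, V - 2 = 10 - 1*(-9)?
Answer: -6/79 ≈ -0.075949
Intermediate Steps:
V = 21 (V = 2 + (10 - 1*(-9)) = 2 + (10 + 9) = 2 + 19 = 21)
X(P) = 1
D(w) = -85 + 17*w (D(w) = (-5 + w)*17 = -85 + 17*w)
q = -7 (q = -21/3 = -⅓*21 = -7)
(D(4) + q)/(321 - 5) = ((-85 + 17*4) - 7)/(321 - 5) = ((-85 + 68) - 7)/316 = (-17 - 7)*(1/316) = -24*1/316 = -6/79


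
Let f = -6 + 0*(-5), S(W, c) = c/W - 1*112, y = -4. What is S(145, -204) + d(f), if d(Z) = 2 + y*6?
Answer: -19634/145 ≈ -135.41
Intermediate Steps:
S(W, c) = -112 + c/W (S(W, c) = c/W - 112 = -112 + c/W)
f = -6 (f = -6 + 0 = -6)
d(Z) = -22 (d(Z) = 2 - 4*6 = 2 - 24 = -22)
S(145, -204) + d(f) = (-112 - 204/145) - 22 = -16444/145 - 22 = -19634/145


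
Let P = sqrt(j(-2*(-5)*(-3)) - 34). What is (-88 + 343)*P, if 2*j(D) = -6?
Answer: 255*I*sqrt(37) ≈ 1551.1*I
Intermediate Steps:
j(D) = -3 (j(D) = (1/2)*(-6) = -3)
P = I*sqrt(37) (P = sqrt(-3 - 34) = sqrt(-37) = I*sqrt(37) ≈ 6.0828*I)
(-88 + 343)*P = (-88 + 343)*(I*sqrt(37)) = 255*(I*sqrt(37)) = 255*I*sqrt(37)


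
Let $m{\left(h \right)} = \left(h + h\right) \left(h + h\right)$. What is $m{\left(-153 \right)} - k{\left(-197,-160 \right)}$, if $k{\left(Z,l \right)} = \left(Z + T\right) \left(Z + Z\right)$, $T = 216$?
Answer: $101122$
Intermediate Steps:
$m{\left(h \right)} = 4 h^{2}$ ($m{\left(h \right)} = 2 h 2 h = 4 h^{2}$)
$k{\left(Z,l \right)} = 2 Z \left(216 + Z\right)$ ($k{\left(Z,l \right)} = \left(Z + 216\right) \left(Z + Z\right) = \left(216 + Z\right) 2 Z = 2 Z \left(216 + Z\right)$)
$m{\left(-153 \right)} - k{\left(-197,-160 \right)} = 4 \left(-153\right)^{2} - 2 \left(-197\right) \left(216 - 197\right) = 4 \cdot 23409 - 2 \left(-197\right) 19 = 93636 - -7486 = 93636 + 7486 = 101122$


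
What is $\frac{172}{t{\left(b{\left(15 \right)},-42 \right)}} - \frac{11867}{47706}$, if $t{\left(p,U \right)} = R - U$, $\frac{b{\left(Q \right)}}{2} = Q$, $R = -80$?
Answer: $- \frac{4328189}{906414} \approx -4.7751$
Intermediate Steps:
$b{\left(Q \right)} = 2 Q$
$t{\left(p,U \right)} = -80 - U$
$\frac{172}{t{\left(b{\left(15 \right)},-42 \right)}} - \frac{11867}{47706} = \frac{172}{-80 - -42} - \frac{11867}{47706} = \frac{172}{-80 + 42} - \frac{11867}{47706} = \frac{172}{-38} - \frac{11867}{47706} = 172 \left(- \frac{1}{38}\right) - \frac{11867}{47706} = - \frac{86}{19} - \frac{11867}{47706} = - \frac{4328189}{906414}$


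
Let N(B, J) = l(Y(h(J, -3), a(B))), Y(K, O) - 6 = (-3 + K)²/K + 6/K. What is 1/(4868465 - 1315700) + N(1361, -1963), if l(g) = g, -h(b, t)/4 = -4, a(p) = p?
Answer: 962799331/56844240 ≈ 16.938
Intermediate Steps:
h(b, t) = 16 (h(b, t) = -4*(-4) = 16)
Y(K, O) = 6 + 6/K + (-3 + K)²/K (Y(K, O) = 6 + ((-3 + K)²/K + 6/K) = 6 + (6/K + (-3 + K)²/K) = 6 + 6/K + (-3 + K)²/K)
N(B, J) = 271/16 (N(B, J) = 16 + 15/16 = 271/16)
1/(4868465 - 1315700) + N(1361, -1963) = 1/(4868465 - 1315700) + 271/16 = 1/3552765 + 271/16 = 962799331/56844240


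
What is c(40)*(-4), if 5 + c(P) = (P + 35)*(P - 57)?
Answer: 5120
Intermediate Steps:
c(P) = -5 + (-57 + P)*(35 + P) (c(P) = -5 + (P + 35)*(P - 57) = -5 + (35 + P)*(-57 + P) = -5 + (-57 + P)*(35 + P))
c(40)*(-4) = (-2000 + 40² - 22*40)*(-4) = (-2000 + 1600 - 880)*(-4) = -1280*(-4) = 5120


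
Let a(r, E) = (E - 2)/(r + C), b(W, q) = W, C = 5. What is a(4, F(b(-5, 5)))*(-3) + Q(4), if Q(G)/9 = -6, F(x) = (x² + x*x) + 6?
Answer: -72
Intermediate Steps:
F(x) = 6 + 2*x² (F(x) = (x² + x²) + 6 = 2*x² + 6 = 6 + 2*x²)
Q(G) = -54 (Q(G) = 9*(-6) = -54)
a(r, E) = (-2 + E)/(5 + r) (a(r, E) = (E - 2)/(r + 5) = (-2 + E)/(5 + r))
a(4, F(b(-5, 5)))*(-3) + Q(4) = ((-2 + (6 + 2*(-5)²))/(5 + 4))*(-3) - 54 = ((-2 + (6 + 2*25))/9)*(-3) - 54 = ((-2 + (6 + 50))/9)*(-3) - 54 = ((-2 + 56)/9)*(-3) - 54 = ((⅑)*54)*(-3) - 54 = 6*(-3) - 54 = -18 - 54 = -72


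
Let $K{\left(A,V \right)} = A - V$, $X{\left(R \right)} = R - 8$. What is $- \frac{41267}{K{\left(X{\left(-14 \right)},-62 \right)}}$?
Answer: $- \frac{41267}{40} \approx -1031.7$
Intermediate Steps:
$X{\left(R \right)} = -8 + R$ ($X{\left(R \right)} = R - 8 = -8 + R$)
$- \frac{41267}{K{\left(X{\left(-14 \right)},-62 \right)}} = - \frac{41267}{\left(-8 - 14\right) - -62} = - \frac{41267}{-22 + 62} = - \frac{41267}{40}$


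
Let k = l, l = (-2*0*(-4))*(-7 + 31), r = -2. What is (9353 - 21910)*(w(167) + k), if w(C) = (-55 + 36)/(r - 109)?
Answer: -238583/111 ≈ -2149.4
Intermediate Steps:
l = 0 (l = (0*(-4))*24 = 0*24 = 0)
k = 0
w(C) = 19/111 (w(C) = (-55 + 36)/(-2 - 109) = -19/(-111) = -19*(-1/111) = 19/111)
(9353 - 21910)*(w(167) + k) = (9353 - 21910)*(19/111 + 0) = -12557*19/111 = -238583/111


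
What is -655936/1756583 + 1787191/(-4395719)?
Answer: -6022659666337/7721445268177 ≈ -0.77999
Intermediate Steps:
-655936/1756583 + 1787191/(-4395719) = -655936*1/1756583 + 1787191*(-1/4395719) = -655936/1756583 - 1787191/4395719 = -6022659666337/7721445268177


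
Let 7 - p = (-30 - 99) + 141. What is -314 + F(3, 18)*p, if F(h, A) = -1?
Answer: -309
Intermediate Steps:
p = -5 (p = 7 - ((-30 - 99) + 141) = 7 - (-129 + 141) = 7 - 1*12 = 7 - 12 = -5)
-314 + F(3, 18)*p = -314 - 1*(-5) = -314 + 5 = -309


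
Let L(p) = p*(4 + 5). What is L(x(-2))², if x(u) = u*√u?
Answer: -648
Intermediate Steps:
x(u) = u^(3/2)
L(p) = 9*p (L(p) = p*9 = 9*p)
L(x(-2))² = (9*(-2)^(3/2))² = (9*(-2*I*√2))² = (-18*I*√2)² = -648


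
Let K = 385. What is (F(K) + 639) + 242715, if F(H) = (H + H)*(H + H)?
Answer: 836254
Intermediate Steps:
F(H) = 4*H² (F(H) = (2*H)*(2*H) = 4*H²)
(F(K) + 639) + 242715 = (4*385² + 639) + 242715 = (4*148225 + 639) + 242715 = (592900 + 639) + 242715 = 593539 + 242715 = 836254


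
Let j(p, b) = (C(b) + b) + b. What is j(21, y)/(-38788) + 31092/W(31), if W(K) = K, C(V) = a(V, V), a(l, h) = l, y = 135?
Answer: 1205983941/1202428 ≈ 1003.0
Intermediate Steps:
C(V) = V
j(p, b) = 3*b (j(p, b) = (b + b) + b = 2*b + b = 3*b)
j(21, y)/(-38788) + 31092/W(31) = (3*135)/(-38788) + 31092/31 = 405*(-1/38788) + 31092*(1/31) = -405/38788 + 31092/31 = 1205983941/1202428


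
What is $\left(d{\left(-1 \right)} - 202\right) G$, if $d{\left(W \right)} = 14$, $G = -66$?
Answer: $12408$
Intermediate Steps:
$\left(d{\left(-1 \right)} - 202\right) G = \left(14 - 202\right) \left(-66\right) = \left(-188\right) \left(-66\right) = 12408$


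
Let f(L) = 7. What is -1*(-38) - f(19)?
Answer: 31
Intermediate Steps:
-1*(-38) - f(19) = -1*(-38) - 1*7 = 38 - 7 = 31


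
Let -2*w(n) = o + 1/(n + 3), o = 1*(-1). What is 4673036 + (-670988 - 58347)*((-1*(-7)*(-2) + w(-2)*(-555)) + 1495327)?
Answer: -1090579433819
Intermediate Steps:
o = -1
w(n) = ½ - 1/(2*(3 + n)) (w(n) = -(-1 + 1/(n + 3))/2 = -(-1 + 1/(3 + n))/2 = ½ - 1/(2*(3 + n)))
4673036 + (-670988 - 58347)*((-1*(-7)*(-2) + w(-2)*(-555)) + 1495327) = 4673036 + (-670988 - 58347)*((-1*(-7)*(-2) + ((2 - 2)/(2*(3 - 2)))*(-555)) + 1495327) = 4673036 - 729335*((7*(-2) + ((½)*0/1)*(-555)) + 1495327) = 4673036 - 729335*((-14 + ((½)*1*0)*(-555)) + 1495327) = 4673036 - 729335*((-14 + 0*(-555)) + 1495327) = 4673036 - 729335*((-14 + 0) + 1495327) = 4673036 - 729335*(-14 + 1495327) = 4673036 - 729335*1495313 = 4673036 - 1090584106855 = -1090579433819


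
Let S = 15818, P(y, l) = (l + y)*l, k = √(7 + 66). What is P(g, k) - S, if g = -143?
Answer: -15745 - 143*√73 ≈ -16967.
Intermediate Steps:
k = √73 ≈ 8.5440
P(y, l) = l*(l + y)
P(g, k) - S = √73*(√73 - 143) - 1*15818 = √73*(-143 + √73) - 15818 = -15818 + √73*(-143 + √73)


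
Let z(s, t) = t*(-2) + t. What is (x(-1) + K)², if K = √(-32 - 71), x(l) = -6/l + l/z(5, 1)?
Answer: (7 + I*√103)² ≈ -54.0 + 142.08*I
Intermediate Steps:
z(s, t) = -t (z(s, t) = -2*t + t = -t)
x(l) = -l - 6/l (x(l) = -6/l + l/((-1*1)) = -6/l + l/(-1) = -6/l + l*(-1) = -6/l - l = -l - 6/l)
K = I*√103 (K = √(-103) = I*√103 ≈ 10.149*I)
(x(-1) + K)² = ((-1*(-1) - 6/(-1)) + I*√103)² = ((1 - 6*(-1)) + I*√103)² = ((1 + 6) + I*√103)² = (7 + I*√103)²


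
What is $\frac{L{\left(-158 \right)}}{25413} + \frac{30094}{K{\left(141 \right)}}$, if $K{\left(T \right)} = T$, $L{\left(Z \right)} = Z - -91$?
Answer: $\frac{84974375}{398137} \approx 213.43$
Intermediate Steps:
$L{\left(Z \right)} = 91 + Z$ ($L{\left(Z \right)} = Z + 91 = 91 + Z$)
$\frac{L{\left(-158 \right)}}{25413} + \frac{30094}{K{\left(141 \right)}} = \frac{91 - 158}{25413} + \frac{30094}{141} = \left(-67\right) \frac{1}{25413} + 30094 \cdot \frac{1}{141} = - \frac{67}{25413} + \frac{30094}{141} = \frac{84974375}{398137}$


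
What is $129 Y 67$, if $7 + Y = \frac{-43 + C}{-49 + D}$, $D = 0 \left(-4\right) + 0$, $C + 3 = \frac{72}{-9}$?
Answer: $- \frac{2497827}{49} \approx -50976.0$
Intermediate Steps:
$C = -11$ ($C = -3 + \frac{72}{-9} = -3 + 72 \left(- \frac{1}{9}\right) = -3 - 8 = -11$)
$D = 0$ ($D = 0 + 0 = 0$)
$Y = - \frac{289}{49}$ ($Y = -7 + \frac{-43 - 11}{-49 + 0} = -7 - \frac{54}{-49} = -7 - - \frac{54}{49} = -7 + \frac{54}{49} = - \frac{289}{49} \approx -5.898$)
$129 Y 67 = 129 \left(- \frac{289}{49}\right) 67 = \left(- \frac{37281}{49}\right) 67 = - \frac{2497827}{49}$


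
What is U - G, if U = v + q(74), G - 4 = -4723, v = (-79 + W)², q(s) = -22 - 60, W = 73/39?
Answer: 16100941/1521 ≈ 10586.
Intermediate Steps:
W = 73/39 (W = 73*(1/39) = 73/39 ≈ 1.8718)
q(s) = -82
v = 9048064/1521 (v = (-79 + 73/39)² = (-3008/39)² = 9048064/1521 ≈ 5948.8)
G = -4719 (G = 4 - 4723 = -4719)
U = 8923342/1521 (U = 9048064/1521 - 82 = 8923342/1521 ≈ 5866.8)
U - G = 8923342/1521 - 1*(-4719) = 8923342/1521 + 4719 = 16100941/1521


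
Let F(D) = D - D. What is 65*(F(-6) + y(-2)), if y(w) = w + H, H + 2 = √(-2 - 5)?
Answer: -260 + 65*I*√7 ≈ -260.0 + 171.97*I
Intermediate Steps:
H = -2 + I*√7 (H = -2 + √(-2 - 5) = -2 + √(-7) = -2 + I*√7 ≈ -2.0 + 2.6458*I)
y(w) = -2 + w + I*√7 (y(w) = w + (-2 + I*√7) = -2 + w + I*√7)
F(D) = 0
65*(F(-6) + y(-2)) = 65*(0 + (-2 - 2 + I*√7)) = 65*(0 + (-4 + I*√7)) = 65*(-4 + I*√7) = -260 + 65*I*√7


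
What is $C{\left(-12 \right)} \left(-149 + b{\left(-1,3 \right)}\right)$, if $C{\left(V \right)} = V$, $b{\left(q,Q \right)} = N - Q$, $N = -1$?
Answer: $1836$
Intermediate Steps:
$b{\left(q,Q \right)} = -1 - Q$
$C{\left(-12 \right)} \left(-149 + b{\left(-1,3 \right)}\right) = - 12 \left(-149 - 4\right) = \left(-12\right) \left(-153\right) = 1836$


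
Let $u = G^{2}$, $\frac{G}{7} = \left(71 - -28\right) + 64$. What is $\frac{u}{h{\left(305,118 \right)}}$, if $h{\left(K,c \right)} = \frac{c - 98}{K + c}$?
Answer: $\frac{550695663}{20} \approx 2.7535 \cdot 10^{7}$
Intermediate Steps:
$G = 1141$ ($G = 7 \left(\left(71 - -28\right) + 64\right) = 7 \left(\left(71 + \left(-1 + 29\right)\right) + 64\right) = 7 \left(\left(71 + 28\right) + 64\right) = 7 \left(99 + 64\right) = 7 \cdot 163 = 1141$)
$h{\left(K,c \right)} = \frac{-98 + c}{K + c}$
$u = 1301881$ ($u = 1141^{2} = 1301881$)
$\frac{u}{h{\left(305,118 \right)}} = \frac{1301881}{\frac{1}{305 + 118} \left(-98 + 118\right)} = \frac{1301881}{\frac{1}{423} \cdot 20} = \frac{1301881}{\frac{20}{423}} = 1301881 \cdot \frac{423}{20} = \frac{550695663}{20}$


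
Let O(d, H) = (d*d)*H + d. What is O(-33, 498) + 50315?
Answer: 592604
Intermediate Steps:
O(d, H) = d + H*d**2 (O(d, H) = d**2*H + d = H*d**2 + d = d + H*d**2)
O(-33, 498) + 50315 = -33*(1 + 498*(-33)) + 50315 = -33*(1 - 16434) + 50315 = -33*(-16433) + 50315 = 542289 + 50315 = 592604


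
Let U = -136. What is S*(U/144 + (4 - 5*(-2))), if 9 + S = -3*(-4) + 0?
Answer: 235/6 ≈ 39.167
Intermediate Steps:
S = 3 (S = -9 + (-3*(-4) + 0) = -9 + (12 + 0) = -9 + 12 = 3)
S*(U/144 + (4 - 5*(-2))) = 3*(-136/144 + (4 - 5*(-2))) = 3*(-136*1/144 + (4 + 10)) = 3*(-17/18 + 14) = 3*(235/18) = 235/6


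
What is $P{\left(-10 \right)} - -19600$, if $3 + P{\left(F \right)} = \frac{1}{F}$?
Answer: $\frac{195969}{10} \approx 19597.0$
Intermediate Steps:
$P{\left(F \right)} = -3 + \frac{1}{F}$
$P{\left(-10 \right)} - -19600 = \left(-3 + \frac{1}{-10}\right) - -19600 = \left(-3 - \frac{1}{10}\right) + 19600 = - \frac{31}{10} + 19600 = \frac{195969}{10}$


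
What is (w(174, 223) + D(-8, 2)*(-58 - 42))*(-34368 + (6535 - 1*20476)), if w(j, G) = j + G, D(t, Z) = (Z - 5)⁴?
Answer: 372124227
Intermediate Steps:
D(t, Z) = (-5 + Z)⁴
w(j, G) = G + j
(w(174, 223) + D(-8, 2)*(-58 - 42))*(-34368 + (6535 - 1*20476)) = ((223 + 174) + (-5 + 2)⁴*(-58 - 42))*(-34368 + (6535 - 1*20476)) = (397 + (-3)⁴*(-100))*(-34368 + (6535 - 20476)) = (397 + 81*(-100))*(-34368 - 13941) = (397 - 8100)*(-48309) = -7703*(-48309) = 372124227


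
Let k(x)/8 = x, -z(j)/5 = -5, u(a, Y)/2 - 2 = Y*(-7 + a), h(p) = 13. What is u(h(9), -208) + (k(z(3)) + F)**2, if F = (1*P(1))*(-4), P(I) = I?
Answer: 35924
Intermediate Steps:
u(a, Y) = 4 + 2*Y*(-7 + a) (u(a, Y) = 4 + 2*(Y*(-7 + a)) = 4 + 2*Y*(-7 + a))
z(j) = 25 (z(j) = -5*(-5) = 25)
k(x) = 8*x
F = -4 (F = (1*1)*(-4) = 1*(-4) = -4)
u(h(9), -208) + (k(z(3)) + F)**2 = (4 - 14*(-208) + 2*(-208)*13) + (8*25 - 4)**2 = (4 + 2912 - 5408) + (200 - 4)**2 = -2492 + 196**2 = -2492 + 38416 = 35924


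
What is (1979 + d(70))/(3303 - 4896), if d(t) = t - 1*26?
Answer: -2023/1593 ≈ -1.2699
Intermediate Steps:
d(t) = -26 + t (d(t) = t - 26 = -26 + t)
(1979 + d(70))/(3303 - 4896) = (1979 + (-26 + 70))/(3303 - 4896) = (1979 + 44)/(-1593) = 2023*(-1/1593) = -2023/1593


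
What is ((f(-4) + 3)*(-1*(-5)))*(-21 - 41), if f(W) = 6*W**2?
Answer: -30690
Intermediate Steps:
((f(-4) + 3)*(-1*(-5)))*(-21 - 41) = ((6*(-4)**2 + 3)*(-1*(-5)))*(-21 - 41) = ((6*16 + 3)*5)*(-62) = ((96 + 3)*5)*(-62) = (99*5)*(-62) = 495*(-62) = -30690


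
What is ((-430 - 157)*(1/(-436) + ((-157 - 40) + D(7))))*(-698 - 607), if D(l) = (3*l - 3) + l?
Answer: -57447262755/436 ≈ -1.3176e+8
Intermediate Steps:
D(l) = -3 + 4*l (D(l) = (-3 + 3*l) + l = -3 + 4*l)
((-430 - 157)*(1/(-436) + ((-157 - 40) + D(7))))*(-698 - 607) = ((-430 - 157)*(1/(-436) + ((-157 - 40) + (-3 + 4*7))))*(-698 - 607) = -587*(-1/436 + (-197 + (-3 + 28)))*(-1305) = -587*(-1/436 + (-197 + 25))*(-1305) = -587*(-1/436 - 172)*(-1305) = -587*(-74993/436)*(-1305) = (44020891/436)*(-1305) = -57447262755/436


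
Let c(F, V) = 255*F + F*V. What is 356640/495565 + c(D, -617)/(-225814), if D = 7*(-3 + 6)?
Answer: 8430159009/11190551491 ≈ 0.75333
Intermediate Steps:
D = 21 (D = 7*3 = 21)
356640/495565 + c(D, -617)/(-225814) = 356640/495565 + (21*(255 - 617))/(-225814) = 356640*(1/495565) + (21*(-362))*(-1/225814) = 71328/99113 - 7602*(-1/225814) = 71328/99113 + 3801/112907 = 8430159009/11190551491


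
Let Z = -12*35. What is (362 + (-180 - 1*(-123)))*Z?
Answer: -128100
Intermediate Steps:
Z = -420
(362 + (-180 - 1*(-123)))*Z = (362 + (-180 - 1*(-123)))*(-420) = (362 + (-180 + 123))*(-420) = (362 - 57)*(-420) = 305*(-420) = -128100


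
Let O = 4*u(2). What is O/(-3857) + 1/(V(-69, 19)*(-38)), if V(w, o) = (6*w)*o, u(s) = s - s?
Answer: 1/298908 ≈ 3.3455e-6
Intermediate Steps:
u(s) = 0
O = 0 (O = 4*0 = 0)
V(w, o) = 6*o*w
O/(-3857) + 1/(V(-69, 19)*(-38)) = 0/(-3857) + 1/((6*19*(-69))*(-38)) = 0*(-1/3857) - 1/38/(-7866) = 0 - 1/7866*(-1/38) = 0 + 1/298908 = 1/298908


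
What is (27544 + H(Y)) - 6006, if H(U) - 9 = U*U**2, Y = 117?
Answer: 1623160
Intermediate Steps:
H(U) = 9 + U**3 (H(U) = 9 + U*U**2 = 9 + U**3)
(27544 + H(Y)) - 6006 = (27544 + (9 + 117**3)) - 6006 = (27544 + (9 + 1601613)) - 6006 = (27544 + 1601622) - 6006 = 1629166 - 6006 = 1623160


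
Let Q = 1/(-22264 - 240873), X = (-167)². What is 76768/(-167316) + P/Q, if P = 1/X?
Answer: -11542003261/1166568981 ≈ -9.8940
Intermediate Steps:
X = 27889
Q = -1/263137 (Q = 1/(-263137) = -1/263137 ≈ -3.8003e-6)
P = 1/27889 ≈ 3.5856e-5
76768/(-167316) + P/Q = 76768/(-167316) + 1/(27889*(-1/263137)) = 76768*(-1/167316) + (1/27889)*(-263137) = -19192/41829 - 263137/27889 = -11542003261/1166568981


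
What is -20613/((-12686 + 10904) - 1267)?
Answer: 20613/3049 ≈ 6.7606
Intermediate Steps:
-20613/((-12686 + 10904) - 1267) = -20613/(-1782 - 1267) = -20613/(-3049) = -20613*(-1/3049) = 20613/3049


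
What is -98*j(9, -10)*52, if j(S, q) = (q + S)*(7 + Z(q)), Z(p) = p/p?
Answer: 40768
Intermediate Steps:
Z(p) = 1
j(S, q) = 8*S + 8*q (j(S, q) = (q + S)*(7 + 1) = (S + q)*8 = 8*S + 8*q)
-98*j(9, -10)*52 = -98*(8*9 + 8*(-10))*52 = -98*(72 - 80)*52 = -98*(-8)*52 = 784*52 = 40768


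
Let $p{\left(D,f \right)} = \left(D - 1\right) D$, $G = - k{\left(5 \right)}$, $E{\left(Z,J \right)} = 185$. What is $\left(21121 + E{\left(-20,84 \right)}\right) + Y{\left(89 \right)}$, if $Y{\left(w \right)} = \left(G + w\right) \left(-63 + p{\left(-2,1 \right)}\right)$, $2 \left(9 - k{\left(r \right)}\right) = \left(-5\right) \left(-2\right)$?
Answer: $16461$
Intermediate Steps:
$k{\left(r \right)} = 4$ ($k{\left(r \right)} = 9 - \frac{\left(-5\right) \left(-2\right)}{2} = 9 - 5 = 4$)
$G = -4$ ($G = \left(-1\right) 4 = -4$)
$p{\left(D,f \right)} = D \left(-1 + D\right)$ ($p{\left(D,f \right)} = \left(-1 + D\right) D = D \left(-1 + D\right)$)
$Y{\left(w \right)} = 228 - 57 w$ ($Y{\left(w \right)} = \left(-4 + w\right) \left(-63 - 2 \left(-1 - 2\right)\right) = \left(-4 + w\right) \left(-63 - -6\right) = \left(-4 + w\right) \left(-63 + 6\right) = \left(-4 + w\right) \left(-57\right) = 228 - 57 w$)
$\left(21121 + E{\left(-20,84 \right)}\right) + Y{\left(89 \right)} = \left(21121 + 185\right) + \left(228 - 5073\right) = 21306 + \left(228 - 5073\right) = 21306 - 4845 = 16461$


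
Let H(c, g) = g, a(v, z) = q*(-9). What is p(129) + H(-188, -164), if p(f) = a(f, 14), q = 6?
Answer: -218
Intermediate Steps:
a(v, z) = -54 (a(v, z) = 6*(-9) = -54)
p(f) = -54
p(129) + H(-188, -164) = -54 - 164 = -218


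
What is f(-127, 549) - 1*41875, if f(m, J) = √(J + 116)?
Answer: -41875 + √665 ≈ -41849.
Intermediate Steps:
f(m, J) = √(116 + J)
f(-127, 549) - 1*41875 = √(116 + 549) - 1*41875 = √665 - 41875 = -41875 + √665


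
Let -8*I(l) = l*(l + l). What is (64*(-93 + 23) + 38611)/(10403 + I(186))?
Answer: 34131/1754 ≈ 19.459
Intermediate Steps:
I(l) = -l²/4 (I(l) = -l*(l + l)/8 = -l*2*l/8 = -l²/4)
(64*(-93 + 23) + 38611)/(10403 + I(186)) = (64*(-93 + 23) + 38611)/(10403 - ¼*186²) = (64*(-70) + 38611)/(10403 - ¼*34596) = (-4480 + 38611)/(10403 - 8649) = 34131/1754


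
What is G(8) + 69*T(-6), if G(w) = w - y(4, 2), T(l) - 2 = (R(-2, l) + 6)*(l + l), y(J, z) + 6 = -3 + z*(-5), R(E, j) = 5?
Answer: -8943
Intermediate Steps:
y(J, z) = -9 - 5*z (y(J, z) = -6 + (-3 + z*(-5)) = -6 + (-3 - 5*z) = -9 - 5*z)
T(l) = 2 + 22*l (T(l) = 2 + (5 + 6)*(l + l) = 2 + 11*(2*l) = 2 + 22*l)
G(w) = 19 + w (G(w) = w - (-9 - 5*2) = w - (-9 - 10) = w - 1*(-19) = w + 19 = 19 + w)
G(8) + 69*T(-6) = (19 + 8) + 69*(2 + 22*(-6)) = 27 + 69*(2 - 132) = 27 + 69*(-130) = 27 - 8970 = -8943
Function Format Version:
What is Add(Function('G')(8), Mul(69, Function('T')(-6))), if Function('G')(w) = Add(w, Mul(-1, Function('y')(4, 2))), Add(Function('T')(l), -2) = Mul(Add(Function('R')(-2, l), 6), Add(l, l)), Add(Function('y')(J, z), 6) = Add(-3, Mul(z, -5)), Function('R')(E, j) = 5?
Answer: -8943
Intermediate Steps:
Function('y')(J, z) = Add(-9, Mul(-5, z)) (Function('y')(J, z) = Add(-6, Add(-3, Mul(z, -5))) = Add(-6, Add(-3, Mul(-5, z))) = Add(-9, Mul(-5, z)))
Function('T')(l) = Add(2, Mul(22, l)) (Function('T')(l) = Add(2, Mul(Add(5, 6), Add(l, l))) = Add(2, Mul(11, Mul(2, l))) = Add(2, Mul(22, l)))
Function('G')(w) = Add(19, w) (Function('G')(w) = Add(w, Mul(-1, Add(-9, Mul(-5, 2)))) = Add(w, Mul(-1, Add(-9, -10))) = Add(w, Mul(-1, -19)) = Add(w, 19) = Add(19, w))
Add(Function('G')(8), Mul(69, Function('T')(-6))) = Add(Add(19, 8), Mul(69, Add(2, Mul(22, -6)))) = Add(27, Mul(69, Add(2, -132))) = Add(27, Mul(69, -130)) = Add(27, -8970) = -8943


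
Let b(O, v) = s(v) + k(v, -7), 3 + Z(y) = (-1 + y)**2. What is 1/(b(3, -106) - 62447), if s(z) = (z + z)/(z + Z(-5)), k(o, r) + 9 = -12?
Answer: -73/4559952 ≈ -1.6009e-5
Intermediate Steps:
Z(y) = -3 + (-1 + y)**2
k(o, r) = -21 (k(o, r) = -9 - 12 = -21)
s(z) = 2*z/(33 + z) (s(z) = (z + z)/(z + (-3 + (-1 - 5)**2)) = (2*z)/(z + (-3 + (-6)**2)) = (2*z)/(z + (-3 + 36)) = (2*z)/(z + 33) = (2*z)/(33 + z) = 2*z/(33 + z))
b(O, v) = -21 + 2*v/(33 + v) (b(O, v) = 2*v/(33 + v) - 21 = -21 + 2*v/(33 + v))
1/(b(3, -106) - 62447) = 1/((-693 - 19*(-106))/(33 - 106) - 62447) = 1/((-693 + 2014)/(-73) - 62447) = 1/(-1/73*1321 - 62447) = 1/(-1321/73 - 62447) = 1/(-4559952/73) = -73/4559952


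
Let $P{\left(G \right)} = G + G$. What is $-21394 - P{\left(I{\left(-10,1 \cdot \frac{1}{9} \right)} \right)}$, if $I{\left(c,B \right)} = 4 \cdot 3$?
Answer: $-21418$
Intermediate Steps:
$I{\left(c,B \right)} = 12$
$P{\left(G \right)} = 2 G$
$-21394 - P{\left(I{\left(-10,1 \cdot \frac{1}{9} \right)} \right)} = -21394 - 2 \cdot 12 = -21394 - 24 = -21418$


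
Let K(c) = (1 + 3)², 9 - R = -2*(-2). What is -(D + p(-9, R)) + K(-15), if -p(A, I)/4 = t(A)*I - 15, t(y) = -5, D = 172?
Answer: -316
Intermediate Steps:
R = 5 (R = 9 - (-2)*(-2) = 9 - 1*4 = 9 - 4 = 5)
p(A, I) = 60 + 20*I (p(A, I) = -4*(-5*I - 15) = -4*(-15 - 5*I) = 60 + 20*I)
K(c) = 16 (K(c) = 4² = 16)
-(D + p(-9, R)) + K(-15) = -(172 + (60 + 20*5)) + 16 = -(172 + (60 + 100)) + 16 = -(172 + 160) + 16 = -1*332 + 16 = -332 + 16 = -316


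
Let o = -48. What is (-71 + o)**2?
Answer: 14161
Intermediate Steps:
(-71 + o)**2 = (-71 - 48)**2 = (-119)**2 = 14161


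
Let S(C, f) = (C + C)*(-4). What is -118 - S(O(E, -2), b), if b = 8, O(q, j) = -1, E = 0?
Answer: -126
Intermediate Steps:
S(C, f) = -8*C (S(C, f) = (2*C)*(-4) = -8*C)
-118 - S(O(E, -2), b) = -118 - (-8)*(-1) = -118 - 1*8 = -118 - 8 = -126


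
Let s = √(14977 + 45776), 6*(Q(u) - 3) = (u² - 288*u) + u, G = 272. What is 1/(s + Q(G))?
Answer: -677/397576 - √60753/397576 ≈ -0.0023228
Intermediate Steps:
Q(u) = 3 - 287*u/6 + u²/6 (Q(u) = 3 + ((u² - 288*u) + u)/6 = 3 + (u² - 287*u)/6 = 3 + (-287*u/6 + u²/6) = 3 - 287*u/6 + u²/6)
s = √60753 ≈ 246.48
1/(s + Q(G)) = 1/(√60753 + (3 - 287/6*272 + (⅙)*272²)) = 1/(√60753 + (3 - 39032/3 + (⅙)*73984)) = 1/(√60753 + (3 - 39032/3 + 36992/3)) = 1/(√60753 - 677) = 1/(-677 + √60753)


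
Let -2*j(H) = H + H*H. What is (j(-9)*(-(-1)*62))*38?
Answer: -84816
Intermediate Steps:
j(H) = -H/2 - H²/2 (j(H) = -(H + H*H)/2 = -(H + H²)/2 = -H/2 - H²/2)
(j(-9)*(-(-1)*62))*38 = ((-½*(-9)*(1 - 9))*(-(-1)*62))*38 = ((-½*(-9)*(-8))*(-1*(-62)))*38 = -36*62*38 = -2232*38 = -84816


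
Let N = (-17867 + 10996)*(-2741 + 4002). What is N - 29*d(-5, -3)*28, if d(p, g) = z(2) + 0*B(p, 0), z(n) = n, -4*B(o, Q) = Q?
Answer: -8665955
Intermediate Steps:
B(o, Q) = -Q/4
d(p, g) = 2 (d(p, g) = 2 + 0*(-1/4*0) = 2 + 0*0 = 2 + 0 = 2)
N = -8664331 (N = -6871*1261 = -8664331)
N - 29*d(-5, -3)*28 = -8664331 - 29*2*28 = -8664331 - 58*28 = -8664331 - 1624 = -8665955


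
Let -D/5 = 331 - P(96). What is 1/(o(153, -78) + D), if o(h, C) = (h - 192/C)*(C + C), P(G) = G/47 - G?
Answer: -47/1239709 ≈ -3.7912e-5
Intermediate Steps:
P(G) = -46*G/47 (P(G) = G*(1/47) - G = G/47 - G = -46*G/47)
D = -99865/47 (D = -5*(331 - (-46)*96/47) = -5*(331 - 1*(-4416/47)) = -5*(331 + 4416/47) = -5*19973/47 = -99865/47 ≈ -2124.8)
o(h, C) = 2*C*(h - 192/C) (o(h, C) = (h - 192/C)*(2*C) = 2*C*(h - 192/C))
1/(o(153, -78) + D) = 1/((-384 + 2*(-78)*153) - 99865/47) = 1/((-384 - 23868) - 99865/47) = 1/(-24252 - 99865/47) = 1/(-1239709/47) = -47/1239709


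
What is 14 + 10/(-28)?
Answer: 191/14 ≈ 13.643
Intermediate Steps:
14 + 10/(-28) = 14 - 1/28*10 = 14 - 5/14 = 191/14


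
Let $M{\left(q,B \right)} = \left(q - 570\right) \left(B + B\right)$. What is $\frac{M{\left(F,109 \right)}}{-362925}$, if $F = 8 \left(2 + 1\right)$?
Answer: $\frac{39676}{120975} \approx 0.32797$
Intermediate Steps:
$F = 24$ ($F = 8 \cdot 3 = 24$)
$M{\left(q,B \right)} = 2 B \left(-570 + q\right)$ ($M{\left(q,B \right)} = \left(-570 + q\right) 2 B = 2 B \left(-570 + q\right)$)
$\frac{M{\left(F,109 \right)}}{-362925} = \frac{2 \cdot 109 \left(-570 + 24\right)}{-362925} = 2 \cdot 109 \left(-546\right) \left(- \frac{1}{362925}\right) = \left(-119028\right) \left(- \frac{1}{362925}\right) = \frac{39676}{120975}$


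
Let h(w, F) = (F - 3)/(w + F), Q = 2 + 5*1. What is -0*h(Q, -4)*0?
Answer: 0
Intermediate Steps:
Q = 7 (Q = 2 + 5 = 7)
h(w, F) = (-3 + F)/(F + w)
-0*h(Q, -4)*0 = -0*(-3 - 4)/(-4 + 7)*0 = -0*-7/3*0 = -0*(⅓)*(-7)*0 = -0*(-7)/3*0 = -11*0*0 = 0*0 = 0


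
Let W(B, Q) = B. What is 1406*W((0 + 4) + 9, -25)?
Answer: 18278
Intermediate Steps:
1406*W((0 + 4) + 9, -25) = 1406*((0 + 4) + 9) = 1406*(4 + 9) = 1406*13 = 18278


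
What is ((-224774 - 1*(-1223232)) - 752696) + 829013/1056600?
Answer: 259672958213/1056600 ≈ 2.4576e+5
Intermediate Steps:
((-224774 - 1*(-1223232)) - 752696) + 829013/1056600 = ((-224774 + 1223232) - 752696) + 829013*(1/1056600) = (998458 - 752696) + 829013/1056600 = 245762 + 829013/1056600 = 259672958213/1056600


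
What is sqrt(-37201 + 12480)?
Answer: I*sqrt(24721) ≈ 157.23*I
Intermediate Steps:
sqrt(-37201 + 12480) = sqrt(-24721) = I*sqrt(24721)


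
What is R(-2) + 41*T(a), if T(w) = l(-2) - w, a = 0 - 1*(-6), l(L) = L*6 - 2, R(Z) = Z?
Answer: -822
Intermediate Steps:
l(L) = -2 + 6*L (l(L) = 6*L - 2 = -2 + 6*L)
a = 6 (a = 0 + 6 = 6)
T(w) = -14 - w (T(w) = (-2 + 6*(-2)) - w = (-2 - 12) - w = -14 - w)
R(-2) + 41*T(a) = -2 + 41*(-14 - 1*6) = -2 + 41*(-14 - 6) = -2 + 41*(-20) = -2 - 820 = -822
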